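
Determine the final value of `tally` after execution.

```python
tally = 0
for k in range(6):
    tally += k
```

Let's trace through this code step by step.

Initialize: tally = 0
Entering loop: for k in range(6):

After execution: tally = 15
15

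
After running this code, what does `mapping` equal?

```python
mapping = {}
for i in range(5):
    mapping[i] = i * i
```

Let's trace through this code step by step.

Initialize: mapping = {}
Entering loop: for i in range(5):

After execution: mapping = {0: 0, 1: 1, 2: 4, 3: 9, 4: 16}
{0: 0, 1: 1, 2: 4, 3: 9, 4: 16}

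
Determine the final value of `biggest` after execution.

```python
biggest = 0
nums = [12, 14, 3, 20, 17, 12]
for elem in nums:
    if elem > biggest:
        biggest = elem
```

Let's trace through this code step by step.

Initialize: biggest = 0
Initialize: nums = [12, 14, 3, 20, 17, 12]
Entering loop: for elem in nums:

After execution: biggest = 20
20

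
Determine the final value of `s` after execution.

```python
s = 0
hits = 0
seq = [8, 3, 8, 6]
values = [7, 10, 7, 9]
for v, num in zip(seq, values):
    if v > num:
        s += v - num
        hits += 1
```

Let's trace through this code step by step.

Initialize: s = 0
Initialize: hits = 0
Initialize: seq = [8, 3, 8, 6]
Initialize: values = [7, 10, 7, 9]
Entering loop: for v, num in zip(seq, values):

After execution: s = 2
2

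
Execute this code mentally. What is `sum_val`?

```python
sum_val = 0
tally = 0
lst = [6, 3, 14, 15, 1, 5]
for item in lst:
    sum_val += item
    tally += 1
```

Let's trace through this code step by step.

Initialize: sum_val = 0
Initialize: tally = 0
Initialize: lst = [6, 3, 14, 15, 1, 5]
Entering loop: for item in lst:

After execution: sum_val = 44
44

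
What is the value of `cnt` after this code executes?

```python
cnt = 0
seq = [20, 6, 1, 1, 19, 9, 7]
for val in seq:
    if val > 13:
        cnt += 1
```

Let's trace through this code step by step.

Initialize: cnt = 0
Initialize: seq = [20, 6, 1, 1, 19, 9, 7]
Entering loop: for val in seq:

After execution: cnt = 2
2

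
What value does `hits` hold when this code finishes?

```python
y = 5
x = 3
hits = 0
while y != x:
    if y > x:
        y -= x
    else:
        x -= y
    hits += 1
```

Let's trace through this code step by step.

Initialize: y = 5
Initialize: x = 3
Initialize: hits = 0
Entering loop: while y != x:

After execution: hits = 3
3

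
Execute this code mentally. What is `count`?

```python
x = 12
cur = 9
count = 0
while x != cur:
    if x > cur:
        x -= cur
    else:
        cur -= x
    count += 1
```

Let's trace through this code step by step.

Initialize: x = 12
Initialize: cur = 9
Initialize: count = 0
Entering loop: while x != cur:

After execution: count = 3
3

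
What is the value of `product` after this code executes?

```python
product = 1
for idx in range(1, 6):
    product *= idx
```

Let's trace through this code step by step.

Initialize: product = 1
Entering loop: for idx in range(1, 6):

After execution: product = 120
120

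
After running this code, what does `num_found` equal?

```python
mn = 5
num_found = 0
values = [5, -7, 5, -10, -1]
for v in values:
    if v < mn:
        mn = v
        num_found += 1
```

Let's trace through this code step by step.

Initialize: mn = 5
Initialize: num_found = 0
Initialize: values = [5, -7, 5, -10, -1]
Entering loop: for v in values:

After execution: num_found = 2
2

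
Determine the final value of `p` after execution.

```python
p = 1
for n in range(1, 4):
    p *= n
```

Let's trace through this code step by step.

Initialize: p = 1
Entering loop: for n in range(1, 4):

After execution: p = 6
6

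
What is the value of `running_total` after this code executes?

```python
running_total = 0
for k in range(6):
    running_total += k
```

Let's trace through this code step by step.

Initialize: running_total = 0
Entering loop: for k in range(6):

After execution: running_total = 15
15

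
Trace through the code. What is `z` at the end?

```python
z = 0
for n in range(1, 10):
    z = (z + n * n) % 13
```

Let's trace through this code step by step.

Initialize: z = 0
Entering loop: for n in range(1, 10):

After execution: z = 12
12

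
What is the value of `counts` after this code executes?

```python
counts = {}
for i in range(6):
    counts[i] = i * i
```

Let's trace through this code step by step.

Initialize: counts = {}
Entering loop: for i in range(6):

After execution: counts = {0: 0, 1: 1, 2: 4, 3: 9, 4: 16, 5: 25}
{0: 0, 1: 1, 2: 4, 3: 9, 4: 16, 5: 25}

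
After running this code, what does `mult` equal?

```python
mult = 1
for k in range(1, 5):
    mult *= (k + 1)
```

Let's trace through this code step by step.

Initialize: mult = 1
Entering loop: for k in range(1, 5):

After execution: mult = 120
120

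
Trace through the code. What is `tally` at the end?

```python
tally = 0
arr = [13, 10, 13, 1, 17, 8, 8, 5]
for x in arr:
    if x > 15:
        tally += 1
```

Let's trace through this code step by step.

Initialize: tally = 0
Initialize: arr = [13, 10, 13, 1, 17, 8, 8, 5]
Entering loop: for x in arr:

After execution: tally = 1
1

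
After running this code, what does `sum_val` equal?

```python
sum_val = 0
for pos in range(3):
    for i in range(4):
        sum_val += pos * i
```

Let's trace through this code step by step.

Initialize: sum_val = 0
Entering loop: for pos in range(3):

After execution: sum_val = 18
18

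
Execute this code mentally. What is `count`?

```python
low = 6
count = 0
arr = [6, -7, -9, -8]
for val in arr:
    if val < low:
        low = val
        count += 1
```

Let's trace through this code step by step.

Initialize: low = 6
Initialize: count = 0
Initialize: arr = [6, -7, -9, -8]
Entering loop: for val in arr:

After execution: count = 2
2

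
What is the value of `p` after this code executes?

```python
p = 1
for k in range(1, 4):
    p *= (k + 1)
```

Let's trace through this code step by step.

Initialize: p = 1
Entering loop: for k in range(1, 4):

After execution: p = 24
24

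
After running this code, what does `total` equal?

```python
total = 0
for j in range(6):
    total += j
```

Let's trace through this code step by step.

Initialize: total = 0
Entering loop: for j in range(6):

After execution: total = 15
15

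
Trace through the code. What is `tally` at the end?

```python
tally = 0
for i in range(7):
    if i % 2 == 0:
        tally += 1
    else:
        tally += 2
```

Let's trace through this code step by step.

Initialize: tally = 0
Entering loop: for i in range(7):

After execution: tally = 10
10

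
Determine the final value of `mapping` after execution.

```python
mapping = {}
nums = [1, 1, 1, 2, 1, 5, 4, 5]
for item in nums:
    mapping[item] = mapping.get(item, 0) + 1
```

Let's trace through this code step by step.

Initialize: mapping = {}
Initialize: nums = [1, 1, 1, 2, 1, 5, 4, 5]
Entering loop: for item in nums:

After execution: mapping = {1: 4, 2: 1, 5: 2, 4: 1}
{1: 4, 2: 1, 5: 2, 4: 1}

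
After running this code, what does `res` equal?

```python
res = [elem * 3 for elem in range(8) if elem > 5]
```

Let's trace through this code step by step.

Initialize: res = [elem * 3 for elem in range(8) if elem > 5]

After execution: res = [18, 21]
[18, 21]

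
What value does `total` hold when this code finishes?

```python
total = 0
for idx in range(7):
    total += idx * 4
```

Let's trace through this code step by step.

Initialize: total = 0
Entering loop: for idx in range(7):

After execution: total = 84
84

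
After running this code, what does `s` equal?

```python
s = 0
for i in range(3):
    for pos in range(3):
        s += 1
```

Let's trace through this code step by step.

Initialize: s = 0
Entering loop: for i in range(3):

After execution: s = 9
9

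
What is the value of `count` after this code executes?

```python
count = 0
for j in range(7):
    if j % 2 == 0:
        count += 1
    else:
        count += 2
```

Let's trace through this code step by step.

Initialize: count = 0
Entering loop: for j in range(7):

After execution: count = 10
10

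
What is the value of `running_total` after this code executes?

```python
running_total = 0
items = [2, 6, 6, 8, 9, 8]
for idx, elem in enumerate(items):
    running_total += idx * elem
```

Let's trace through this code step by step.

Initialize: running_total = 0
Initialize: items = [2, 6, 6, 8, 9, 8]
Entering loop: for idx, elem in enumerate(items):

After execution: running_total = 118
118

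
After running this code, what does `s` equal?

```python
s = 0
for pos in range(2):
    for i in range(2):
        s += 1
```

Let's trace through this code step by step.

Initialize: s = 0
Entering loop: for pos in range(2):

After execution: s = 4
4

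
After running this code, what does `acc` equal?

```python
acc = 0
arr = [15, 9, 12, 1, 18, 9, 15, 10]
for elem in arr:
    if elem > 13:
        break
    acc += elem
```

Let's trace through this code step by step.

Initialize: acc = 0
Initialize: arr = [15, 9, 12, 1, 18, 9, 15, 10]
Entering loop: for elem in arr:

After execution: acc = 0
0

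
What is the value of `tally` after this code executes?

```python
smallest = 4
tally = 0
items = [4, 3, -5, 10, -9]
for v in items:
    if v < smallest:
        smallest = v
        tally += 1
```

Let's trace through this code step by step.

Initialize: smallest = 4
Initialize: tally = 0
Initialize: items = [4, 3, -5, 10, -9]
Entering loop: for v in items:

After execution: tally = 3
3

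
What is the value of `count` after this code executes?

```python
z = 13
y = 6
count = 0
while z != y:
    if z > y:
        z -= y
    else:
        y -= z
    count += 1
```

Let's trace through this code step by step.

Initialize: z = 13
Initialize: y = 6
Initialize: count = 0
Entering loop: while z != y:

After execution: count = 7
7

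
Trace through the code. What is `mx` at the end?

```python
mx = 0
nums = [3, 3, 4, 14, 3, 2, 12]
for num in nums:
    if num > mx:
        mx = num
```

Let's trace through this code step by step.

Initialize: mx = 0
Initialize: nums = [3, 3, 4, 14, 3, 2, 12]
Entering loop: for num in nums:

After execution: mx = 14
14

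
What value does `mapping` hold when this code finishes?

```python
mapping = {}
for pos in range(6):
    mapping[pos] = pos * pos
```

Let's trace through this code step by step.

Initialize: mapping = {}
Entering loop: for pos in range(6):

After execution: mapping = {0: 0, 1: 1, 2: 4, 3: 9, 4: 16, 5: 25}
{0: 0, 1: 1, 2: 4, 3: 9, 4: 16, 5: 25}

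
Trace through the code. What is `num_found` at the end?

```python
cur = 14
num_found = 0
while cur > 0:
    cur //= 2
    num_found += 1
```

Let's trace through this code step by step.

Initialize: cur = 14
Initialize: num_found = 0
Entering loop: while cur > 0:

After execution: num_found = 4
4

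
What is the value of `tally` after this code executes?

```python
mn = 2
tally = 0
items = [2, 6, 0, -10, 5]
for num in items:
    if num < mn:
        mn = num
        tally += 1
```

Let's trace through this code step by step.

Initialize: mn = 2
Initialize: tally = 0
Initialize: items = [2, 6, 0, -10, 5]
Entering loop: for num in items:

After execution: tally = 2
2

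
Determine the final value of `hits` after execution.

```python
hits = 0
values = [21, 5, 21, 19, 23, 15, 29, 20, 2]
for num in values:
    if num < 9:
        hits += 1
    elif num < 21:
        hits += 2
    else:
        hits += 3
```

Let's trace through this code step by step.

Initialize: hits = 0
Initialize: values = [21, 5, 21, 19, 23, 15, 29, 20, 2]
Entering loop: for num in values:

After execution: hits = 20
20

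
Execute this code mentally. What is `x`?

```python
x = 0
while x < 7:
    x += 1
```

Let's trace through this code step by step.

Initialize: x = 0
Entering loop: while x < 7:

After execution: x = 7
7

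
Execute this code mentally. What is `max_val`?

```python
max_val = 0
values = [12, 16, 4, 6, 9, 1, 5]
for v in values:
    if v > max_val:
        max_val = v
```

Let's trace through this code step by step.

Initialize: max_val = 0
Initialize: values = [12, 16, 4, 6, 9, 1, 5]
Entering loop: for v in values:

After execution: max_val = 16
16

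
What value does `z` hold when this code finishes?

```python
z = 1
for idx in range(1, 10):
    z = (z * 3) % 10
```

Let's trace through this code step by step.

Initialize: z = 1
Entering loop: for idx in range(1, 10):

After execution: z = 3
3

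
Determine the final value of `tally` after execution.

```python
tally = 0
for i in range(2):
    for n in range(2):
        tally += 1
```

Let's trace through this code step by step.

Initialize: tally = 0
Entering loop: for i in range(2):

After execution: tally = 4
4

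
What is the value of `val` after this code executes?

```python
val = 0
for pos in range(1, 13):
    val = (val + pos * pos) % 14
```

Let's trace through this code step by step.

Initialize: val = 0
Entering loop: for pos in range(1, 13):

After execution: val = 6
6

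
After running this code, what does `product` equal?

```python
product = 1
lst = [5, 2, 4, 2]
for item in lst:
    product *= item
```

Let's trace through this code step by step.

Initialize: product = 1
Initialize: lst = [5, 2, 4, 2]
Entering loop: for item in lst:

After execution: product = 80
80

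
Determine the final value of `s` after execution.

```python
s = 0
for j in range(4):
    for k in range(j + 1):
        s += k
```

Let's trace through this code step by step.

Initialize: s = 0
Entering loop: for j in range(4):

After execution: s = 10
10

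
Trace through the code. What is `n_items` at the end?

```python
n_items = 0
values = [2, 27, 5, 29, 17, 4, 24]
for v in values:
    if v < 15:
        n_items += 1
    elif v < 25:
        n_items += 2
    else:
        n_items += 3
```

Let's trace through this code step by step.

Initialize: n_items = 0
Initialize: values = [2, 27, 5, 29, 17, 4, 24]
Entering loop: for v in values:

After execution: n_items = 13
13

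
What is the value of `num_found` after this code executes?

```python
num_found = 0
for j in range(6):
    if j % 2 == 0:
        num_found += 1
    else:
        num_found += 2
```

Let's trace through this code step by step.

Initialize: num_found = 0
Entering loop: for j in range(6):

After execution: num_found = 9
9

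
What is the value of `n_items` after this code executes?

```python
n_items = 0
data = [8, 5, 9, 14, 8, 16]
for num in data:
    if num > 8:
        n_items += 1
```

Let's trace through this code step by step.

Initialize: n_items = 0
Initialize: data = [8, 5, 9, 14, 8, 16]
Entering loop: for num in data:

After execution: n_items = 3
3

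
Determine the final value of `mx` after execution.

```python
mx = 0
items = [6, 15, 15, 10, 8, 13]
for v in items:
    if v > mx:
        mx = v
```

Let's trace through this code step by step.

Initialize: mx = 0
Initialize: items = [6, 15, 15, 10, 8, 13]
Entering loop: for v in items:

After execution: mx = 15
15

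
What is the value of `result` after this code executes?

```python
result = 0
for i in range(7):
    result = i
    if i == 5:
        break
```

Let's trace through this code step by step.

Initialize: result = 0
Entering loop: for i in range(7):

After execution: result = 5
5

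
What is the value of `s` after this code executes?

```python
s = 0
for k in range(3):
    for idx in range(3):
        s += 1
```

Let's trace through this code step by step.

Initialize: s = 0
Entering loop: for k in range(3):

After execution: s = 9
9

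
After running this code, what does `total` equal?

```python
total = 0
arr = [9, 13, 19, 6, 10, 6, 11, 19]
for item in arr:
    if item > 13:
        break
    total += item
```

Let's trace through this code step by step.

Initialize: total = 0
Initialize: arr = [9, 13, 19, 6, 10, 6, 11, 19]
Entering loop: for item in arr:

After execution: total = 22
22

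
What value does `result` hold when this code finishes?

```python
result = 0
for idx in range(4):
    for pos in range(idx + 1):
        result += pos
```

Let's trace through this code step by step.

Initialize: result = 0
Entering loop: for idx in range(4):

After execution: result = 10
10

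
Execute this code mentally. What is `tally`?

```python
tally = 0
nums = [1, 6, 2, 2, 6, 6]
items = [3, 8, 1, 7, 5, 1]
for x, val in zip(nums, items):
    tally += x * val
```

Let's trace through this code step by step.

Initialize: tally = 0
Initialize: nums = [1, 6, 2, 2, 6, 6]
Initialize: items = [3, 8, 1, 7, 5, 1]
Entering loop: for x, val in zip(nums, items):

After execution: tally = 103
103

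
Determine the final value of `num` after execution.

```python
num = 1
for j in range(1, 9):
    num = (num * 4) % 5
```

Let's trace through this code step by step.

Initialize: num = 1
Entering loop: for j in range(1, 9):

After execution: num = 1
1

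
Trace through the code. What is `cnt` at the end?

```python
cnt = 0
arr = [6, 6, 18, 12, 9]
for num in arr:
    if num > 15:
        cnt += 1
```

Let's trace through this code step by step.

Initialize: cnt = 0
Initialize: arr = [6, 6, 18, 12, 9]
Entering loop: for num in arr:

After execution: cnt = 1
1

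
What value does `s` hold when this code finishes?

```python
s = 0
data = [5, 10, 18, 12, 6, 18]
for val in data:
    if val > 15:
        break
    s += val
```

Let's trace through this code step by step.

Initialize: s = 0
Initialize: data = [5, 10, 18, 12, 6, 18]
Entering loop: for val in data:

After execution: s = 15
15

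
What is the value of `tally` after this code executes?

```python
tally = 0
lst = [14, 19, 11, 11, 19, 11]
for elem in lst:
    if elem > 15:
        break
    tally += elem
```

Let's trace through this code step by step.

Initialize: tally = 0
Initialize: lst = [14, 19, 11, 11, 19, 11]
Entering loop: for elem in lst:

After execution: tally = 14
14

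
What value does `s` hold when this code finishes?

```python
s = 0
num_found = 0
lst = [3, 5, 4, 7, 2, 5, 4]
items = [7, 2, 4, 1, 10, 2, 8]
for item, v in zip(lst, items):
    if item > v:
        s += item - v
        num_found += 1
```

Let's trace through this code step by step.

Initialize: s = 0
Initialize: num_found = 0
Initialize: lst = [3, 5, 4, 7, 2, 5, 4]
Initialize: items = [7, 2, 4, 1, 10, 2, 8]
Entering loop: for item, v in zip(lst, items):

After execution: s = 12
12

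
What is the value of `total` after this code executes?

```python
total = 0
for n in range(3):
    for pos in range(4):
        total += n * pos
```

Let's trace through this code step by step.

Initialize: total = 0
Entering loop: for n in range(3):

After execution: total = 18
18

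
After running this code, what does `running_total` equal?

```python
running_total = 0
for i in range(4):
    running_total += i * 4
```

Let's trace through this code step by step.

Initialize: running_total = 0
Entering loop: for i in range(4):

After execution: running_total = 24
24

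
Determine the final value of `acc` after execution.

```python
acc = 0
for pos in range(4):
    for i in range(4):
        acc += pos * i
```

Let's trace through this code step by step.

Initialize: acc = 0
Entering loop: for pos in range(4):

After execution: acc = 36
36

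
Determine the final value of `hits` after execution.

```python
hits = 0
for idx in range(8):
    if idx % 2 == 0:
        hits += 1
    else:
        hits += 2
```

Let's trace through this code step by step.

Initialize: hits = 0
Entering loop: for idx in range(8):

After execution: hits = 12
12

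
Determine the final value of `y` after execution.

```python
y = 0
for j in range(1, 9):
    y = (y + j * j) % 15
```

Let's trace through this code step by step.

Initialize: y = 0
Entering loop: for j in range(1, 9):

After execution: y = 9
9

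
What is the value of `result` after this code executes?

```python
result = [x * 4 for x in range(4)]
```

Let's trace through this code step by step.

Initialize: result = [x * 4 for x in range(4)]

After execution: result = [0, 4, 8, 12]
[0, 4, 8, 12]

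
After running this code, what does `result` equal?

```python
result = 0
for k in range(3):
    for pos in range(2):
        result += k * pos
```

Let's trace through this code step by step.

Initialize: result = 0
Entering loop: for k in range(3):

After execution: result = 3
3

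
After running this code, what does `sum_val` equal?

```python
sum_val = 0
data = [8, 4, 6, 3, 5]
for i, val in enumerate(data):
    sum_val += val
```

Let's trace through this code step by step.

Initialize: sum_val = 0
Initialize: data = [8, 4, 6, 3, 5]
Entering loop: for i, val in enumerate(data):

After execution: sum_val = 26
26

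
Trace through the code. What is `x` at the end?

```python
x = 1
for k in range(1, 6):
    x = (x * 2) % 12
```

Let's trace through this code step by step.

Initialize: x = 1
Entering loop: for k in range(1, 6):

After execution: x = 8
8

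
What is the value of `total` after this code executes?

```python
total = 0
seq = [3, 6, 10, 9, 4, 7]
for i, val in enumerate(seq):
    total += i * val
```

Let's trace through this code step by step.

Initialize: total = 0
Initialize: seq = [3, 6, 10, 9, 4, 7]
Entering loop: for i, val in enumerate(seq):

After execution: total = 104
104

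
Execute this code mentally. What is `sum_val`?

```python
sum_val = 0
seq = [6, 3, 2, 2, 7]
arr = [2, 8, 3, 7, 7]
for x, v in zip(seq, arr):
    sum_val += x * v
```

Let's trace through this code step by step.

Initialize: sum_val = 0
Initialize: seq = [6, 3, 2, 2, 7]
Initialize: arr = [2, 8, 3, 7, 7]
Entering loop: for x, v in zip(seq, arr):

After execution: sum_val = 105
105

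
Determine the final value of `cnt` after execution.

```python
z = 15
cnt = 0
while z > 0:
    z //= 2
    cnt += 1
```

Let's trace through this code step by step.

Initialize: z = 15
Initialize: cnt = 0
Entering loop: while z > 0:

After execution: cnt = 4
4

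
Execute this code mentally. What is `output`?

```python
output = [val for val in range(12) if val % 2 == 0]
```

Let's trace through this code step by step.

Initialize: output = [val for val in range(12) if val % 2 == 0]

After execution: output = [0, 2, 4, 6, 8, 10]
[0, 2, 4, 6, 8, 10]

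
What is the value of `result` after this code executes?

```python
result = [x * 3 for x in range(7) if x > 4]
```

Let's trace through this code step by step.

Initialize: result = [x * 3 for x in range(7) if x > 4]

After execution: result = [15, 18]
[15, 18]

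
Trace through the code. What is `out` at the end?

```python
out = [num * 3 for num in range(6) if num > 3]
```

Let's trace through this code step by step.

Initialize: out = [num * 3 for num in range(6) if num > 3]

After execution: out = [12, 15]
[12, 15]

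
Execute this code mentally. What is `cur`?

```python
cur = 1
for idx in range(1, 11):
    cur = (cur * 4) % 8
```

Let's trace through this code step by step.

Initialize: cur = 1
Entering loop: for idx in range(1, 11):

After execution: cur = 0
0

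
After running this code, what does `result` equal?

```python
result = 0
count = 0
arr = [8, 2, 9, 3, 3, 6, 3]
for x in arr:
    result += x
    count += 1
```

Let's trace through this code step by step.

Initialize: result = 0
Initialize: count = 0
Initialize: arr = [8, 2, 9, 3, 3, 6, 3]
Entering loop: for x in arr:

After execution: result = 34
34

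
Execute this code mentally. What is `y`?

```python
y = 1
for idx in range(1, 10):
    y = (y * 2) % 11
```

Let's trace through this code step by step.

Initialize: y = 1
Entering loop: for idx in range(1, 10):

After execution: y = 6
6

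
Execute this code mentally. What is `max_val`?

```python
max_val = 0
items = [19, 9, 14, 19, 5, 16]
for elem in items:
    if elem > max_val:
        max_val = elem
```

Let's trace through this code step by step.

Initialize: max_val = 0
Initialize: items = [19, 9, 14, 19, 5, 16]
Entering loop: for elem in items:

After execution: max_val = 19
19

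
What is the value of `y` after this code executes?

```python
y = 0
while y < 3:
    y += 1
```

Let's trace through this code step by step.

Initialize: y = 0
Entering loop: while y < 3:

After execution: y = 3
3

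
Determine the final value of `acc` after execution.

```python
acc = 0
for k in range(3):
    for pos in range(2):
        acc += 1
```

Let's trace through this code step by step.

Initialize: acc = 0
Entering loop: for k in range(3):

After execution: acc = 6
6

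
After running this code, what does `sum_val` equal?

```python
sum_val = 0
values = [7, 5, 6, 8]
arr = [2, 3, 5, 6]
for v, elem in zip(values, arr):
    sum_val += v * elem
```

Let's trace through this code step by step.

Initialize: sum_val = 0
Initialize: values = [7, 5, 6, 8]
Initialize: arr = [2, 3, 5, 6]
Entering loop: for v, elem in zip(values, arr):

After execution: sum_val = 107
107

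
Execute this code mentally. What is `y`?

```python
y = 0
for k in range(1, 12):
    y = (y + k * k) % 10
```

Let's trace through this code step by step.

Initialize: y = 0
Entering loop: for k in range(1, 12):

After execution: y = 6
6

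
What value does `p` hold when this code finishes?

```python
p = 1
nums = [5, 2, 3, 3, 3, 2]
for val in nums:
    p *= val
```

Let's trace through this code step by step.

Initialize: p = 1
Initialize: nums = [5, 2, 3, 3, 3, 2]
Entering loop: for val in nums:

After execution: p = 540
540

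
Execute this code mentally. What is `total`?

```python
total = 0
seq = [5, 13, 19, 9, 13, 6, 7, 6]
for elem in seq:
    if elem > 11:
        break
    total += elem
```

Let's trace through this code step by step.

Initialize: total = 0
Initialize: seq = [5, 13, 19, 9, 13, 6, 7, 6]
Entering loop: for elem in seq:

After execution: total = 5
5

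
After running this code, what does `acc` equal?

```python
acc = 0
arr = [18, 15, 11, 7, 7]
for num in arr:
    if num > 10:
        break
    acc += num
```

Let's trace through this code step by step.

Initialize: acc = 0
Initialize: arr = [18, 15, 11, 7, 7]
Entering loop: for num in arr:

After execution: acc = 0
0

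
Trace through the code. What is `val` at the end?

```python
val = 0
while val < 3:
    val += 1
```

Let's trace through this code step by step.

Initialize: val = 0
Entering loop: while val < 3:

After execution: val = 3
3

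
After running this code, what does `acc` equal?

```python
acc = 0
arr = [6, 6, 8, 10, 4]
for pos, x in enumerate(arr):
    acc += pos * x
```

Let's trace through this code step by step.

Initialize: acc = 0
Initialize: arr = [6, 6, 8, 10, 4]
Entering loop: for pos, x in enumerate(arr):

After execution: acc = 68
68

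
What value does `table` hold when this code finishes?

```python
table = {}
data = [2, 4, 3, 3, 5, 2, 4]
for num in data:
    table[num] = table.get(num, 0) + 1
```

Let's trace through this code step by step.

Initialize: table = {}
Initialize: data = [2, 4, 3, 3, 5, 2, 4]
Entering loop: for num in data:

After execution: table = {2: 2, 4: 2, 3: 2, 5: 1}
{2: 2, 4: 2, 3: 2, 5: 1}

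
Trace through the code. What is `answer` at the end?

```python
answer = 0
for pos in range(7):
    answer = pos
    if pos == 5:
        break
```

Let's trace through this code step by step.

Initialize: answer = 0
Entering loop: for pos in range(7):

After execution: answer = 5
5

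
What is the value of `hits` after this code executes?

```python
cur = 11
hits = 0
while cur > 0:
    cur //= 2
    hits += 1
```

Let's trace through this code step by step.

Initialize: cur = 11
Initialize: hits = 0
Entering loop: while cur > 0:

After execution: hits = 4
4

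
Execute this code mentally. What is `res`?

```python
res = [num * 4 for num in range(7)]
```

Let's trace through this code step by step.

Initialize: res = [num * 4 for num in range(7)]

After execution: res = [0, 4, 8, 12, 16, 20, 24]
[0, 4, 8, 12, 16, 20, 24]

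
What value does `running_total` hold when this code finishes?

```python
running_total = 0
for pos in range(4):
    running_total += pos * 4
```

Let's trace through this code step by step.

Initialize: running_total = 0
Entering loop: for pos in range(4):

After execution: running_total = 24
24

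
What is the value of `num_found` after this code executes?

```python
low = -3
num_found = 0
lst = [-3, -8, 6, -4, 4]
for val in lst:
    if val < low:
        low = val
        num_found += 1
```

Let's trace through this code step by step.

Initialize: low = -3
Initialize: num_found = 0
Initialize: lst = [-3, -8, 6, -4, 4]
Entering loop: for val in lst:

After execution: num_found = 1
1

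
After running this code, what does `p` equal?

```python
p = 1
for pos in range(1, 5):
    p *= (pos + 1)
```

Let's trace through this code step by step.

Initialize: p = 1
Entering loop: for pos in range(1, 5):

After execution: p = 120
120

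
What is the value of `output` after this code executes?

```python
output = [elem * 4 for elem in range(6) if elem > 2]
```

Let's trace through this code step by step.

Initialize: output = [elem * 4 for elem in range(6) if elem > 2]

After execution: output = [12, 16, 20]
[12, 16, 20]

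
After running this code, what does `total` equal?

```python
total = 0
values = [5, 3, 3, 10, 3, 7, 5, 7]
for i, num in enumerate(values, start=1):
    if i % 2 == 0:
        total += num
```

Let's trace through this code step by step.

Initialize: total = 0
Initialize: values = [5, 3, 3, 10, 3, 7, 5, 7]
Entering loop: for i, num in enumerate(values, start=1):

After execution: total = 27
27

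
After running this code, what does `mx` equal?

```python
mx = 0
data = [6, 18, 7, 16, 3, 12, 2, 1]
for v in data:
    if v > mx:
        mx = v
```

Let's trace through this code step by step.

Initialize: mx = 0
Initialize: data = [6, 18, 7, 16, 3, 12, 2, 1]
Entering loop: for v in data:

After execution: mx = 18
18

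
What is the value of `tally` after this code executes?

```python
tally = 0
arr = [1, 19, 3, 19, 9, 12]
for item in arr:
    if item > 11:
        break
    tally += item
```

Let's trace through this code step by step.

Initialize: tally = 0
Initialize: arr = [1, 19, 3, 19, 9, 12]
Entering loop: for item in arr:

After execution: tally = 1
1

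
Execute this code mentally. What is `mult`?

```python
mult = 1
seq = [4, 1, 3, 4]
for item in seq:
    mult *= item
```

Let's trace through this code step by step.

Initialize: mult = 1
Initialize: seq = [4, 1, 3, 4]
Entering loop: for item in seq:

After execution: mult = 48
48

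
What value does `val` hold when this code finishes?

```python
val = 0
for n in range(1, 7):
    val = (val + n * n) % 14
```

Let's trace through this code step by step.

Initialize: val = 0
Entering loop: for n in range(1, 7):

After execution: val = 7
7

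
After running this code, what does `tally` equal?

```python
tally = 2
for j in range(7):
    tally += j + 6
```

Let's trace through this code step by step.

Initialize: tally = 2
Entering loop: for j in range(7):

After execution: tally = 65
65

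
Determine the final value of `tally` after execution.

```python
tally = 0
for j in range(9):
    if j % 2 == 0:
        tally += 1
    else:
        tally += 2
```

Let's trace through this code step by step.

Initialize: tally = 0
Entering loop: for j in range(9):

After execution: tally = 13
13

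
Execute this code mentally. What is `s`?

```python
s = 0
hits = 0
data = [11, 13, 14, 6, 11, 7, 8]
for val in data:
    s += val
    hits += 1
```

Let's trace through this code step by step.

Initialize: s = 0
Initialize: hits = 0
Initialize: data = [11, 13, 14, 6, 11, 7, 8]
Entering loop: for val in data:

After execution: s = 70
70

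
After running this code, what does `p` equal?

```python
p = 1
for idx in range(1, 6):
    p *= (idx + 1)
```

Let's trace through this code step by step.

Initialize: p = 1
Entering loop: for idx in range(1, 6):

After execution: p = 720
720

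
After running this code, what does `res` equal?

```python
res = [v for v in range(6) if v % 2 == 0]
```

Let's trace through this code step by step.

Initialize: res = [v for v in range(6) if v % 2 == 0]

After execution: res = [0, 2, 4]
[0, 2, 4]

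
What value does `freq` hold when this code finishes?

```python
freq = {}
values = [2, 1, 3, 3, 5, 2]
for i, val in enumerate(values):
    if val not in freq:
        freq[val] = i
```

Let's trace through this code step by step.

Initialize: freq = {}
Initialize: values = [2, 1, 3, 3, 5, 2]
Entering loop: for i, val in enumerate(values):

After execution: freq = {2: 0, 1: 1, 3: 2, 5: 4}
{2: 0, 1: 1, 3: 2, 5: 4}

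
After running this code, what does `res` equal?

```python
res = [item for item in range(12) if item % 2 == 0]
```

Let's trace through this code step by step.

Initialize: res = [item for item in range(12) if item % 2 == 0]

After execution: res = [0, 2, 4, 6, 8, 10]
[0, 2, 4, 6, 8, 10]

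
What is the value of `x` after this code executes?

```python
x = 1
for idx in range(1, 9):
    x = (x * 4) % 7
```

Let's trace through this code step by step.

Initialize: x = 1
Entering loop: for idx in range(1, 9):

After execution: x = 2
2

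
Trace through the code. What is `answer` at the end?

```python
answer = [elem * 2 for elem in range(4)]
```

Let's trace through this code step by step.

Initialize: answer = [elem * 2 for elem in range(4)]

After execution: answer = [0, 2, 4, 6]
[0, 2, 4, 6]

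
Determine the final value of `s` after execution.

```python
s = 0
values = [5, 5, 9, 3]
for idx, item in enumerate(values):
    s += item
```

Let's trace through this code step by step.

Initialize: s = 0
Initialize: values = [5, 5, 9, 3]
Entering loop: for idx, item in enumerate(values):

After execution: s = 22
22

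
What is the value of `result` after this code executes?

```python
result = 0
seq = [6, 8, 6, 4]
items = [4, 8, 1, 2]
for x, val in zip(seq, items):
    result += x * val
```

Let's trace through this code step by step.

Initialize: result = 0
Initialize: seq = [6, 8, 6, 4]
Initialize: items = [4, 8, 1, 2]
Entering loop: for x, val in zip(seq, items):

After execution: result = 102
102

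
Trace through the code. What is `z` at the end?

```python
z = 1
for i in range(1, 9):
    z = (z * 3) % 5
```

Let's trace through this code step by step.

Initialize: z = 1
Entering loop: for i in range(1, 9):

After execution: z = 1
1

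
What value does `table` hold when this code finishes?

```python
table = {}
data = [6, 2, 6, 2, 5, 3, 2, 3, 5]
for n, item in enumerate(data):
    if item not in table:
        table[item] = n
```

Let's trace through this code step by step.

Initialize: table = {}
Initialize: data = [6, 2, 6, 2, 5, 3, 2, 3, 5]
Entering loop: for n, item in enumerate(data):

After execution: table = {6: 0, 2: 1, 5: 4, 3: 5}
{6: 0, 2: 1, 5: 4, 3: 5}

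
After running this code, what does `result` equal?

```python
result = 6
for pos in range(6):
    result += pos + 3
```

Let's trace through this code step by step.

Initialize: result = 6
Entering loop: for pos in range(6):

After execution: result = 39
39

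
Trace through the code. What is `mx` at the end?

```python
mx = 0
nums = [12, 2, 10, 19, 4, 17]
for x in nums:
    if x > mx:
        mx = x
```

Let's trace through this code step by step.

Initialize: mx = 0
Initialize: nums = [12, 2, 10, 19, 4, 17]
Entering loop: for x in nums:

After execution: mx = 19
19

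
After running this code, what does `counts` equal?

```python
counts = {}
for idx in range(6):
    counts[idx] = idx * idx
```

Let's trace through this code step by step.

Initialize: counts = {}
Entering loop: for idx in range(6):

After execution: counts = {0: 0, 1: 1, 2: 4, 3: 9, 4: 16, 5: 25}
{0: 0, 1: 1, 2: 4, 3: 9, 4: 16, 5: 25}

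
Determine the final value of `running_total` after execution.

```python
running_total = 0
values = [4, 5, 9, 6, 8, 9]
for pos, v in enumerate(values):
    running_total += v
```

Let's trace through this code step by step.

Initialize: running_total = 0
Initialize: values = [4, 5, 9, 6, 8, 9]
Entering loop: for pos, v in enumerate(values):

After execution: running_total = 41
41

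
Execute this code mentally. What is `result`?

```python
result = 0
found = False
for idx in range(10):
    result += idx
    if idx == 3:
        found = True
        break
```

Let's trace through this code step by step.

Initialize: result = 0
Initialize: found = False
Entering loop: for idx in range(10):

After execution: result = 6
6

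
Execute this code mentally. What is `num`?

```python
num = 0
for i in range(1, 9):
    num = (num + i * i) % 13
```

Let's trace through this code step by step.

Initialize: num = 0
Entering loop: for i in range(1, 9):

After execution: num = 9
9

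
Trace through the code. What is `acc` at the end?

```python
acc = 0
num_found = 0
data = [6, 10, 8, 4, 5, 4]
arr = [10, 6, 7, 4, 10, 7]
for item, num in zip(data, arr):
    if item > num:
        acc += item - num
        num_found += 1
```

Let's trace through this code step by step.

Initialize: acc = 0
Initialize: num_found = 0
Initialize: data = [6, 10, 8, 4, 5, 4]
Initialize: arr = [10, 6, 7, 4, 10, 7]
Entering loop: for item, num in zip(data, arr):

After execution: acc = 5
5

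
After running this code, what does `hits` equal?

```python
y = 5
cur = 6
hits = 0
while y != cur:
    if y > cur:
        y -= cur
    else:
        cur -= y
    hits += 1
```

Let's trace through this code step by step.

Initialize: y = 5
Initialize: cur = 6
Initialize: hits = 0
Entering loop: while y != cur:

After execution: hits = 5
5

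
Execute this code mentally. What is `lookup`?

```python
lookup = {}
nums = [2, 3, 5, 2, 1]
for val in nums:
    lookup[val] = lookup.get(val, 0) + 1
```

Let's trace through this code step by step.

Initialize: lookup = {}
Initialize: nums = [2, 3, 5, 2, 1]
Entering loop: for val in nums:

After execution: lookup = {2: 2, 3: 1, 5: 1, 1: 1}
{2: 2, 3: 1, 5: 1, 1: 1}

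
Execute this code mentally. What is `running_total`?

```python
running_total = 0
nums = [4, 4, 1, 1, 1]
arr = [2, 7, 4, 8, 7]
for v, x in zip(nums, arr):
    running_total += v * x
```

Let's trace through this code step by step.

Initialize: running_total = 0
Initialize: nums = [4, 4, 1, 1, 1]
Initialize: arr = [2, 7, 4, 8, 7]
Entering loop: for v, x in zip(nums, arr):

After execution: running_total = 55
55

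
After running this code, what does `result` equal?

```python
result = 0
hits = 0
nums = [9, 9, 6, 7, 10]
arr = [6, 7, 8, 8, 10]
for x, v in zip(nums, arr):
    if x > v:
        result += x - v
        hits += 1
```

Let's trace through this code step by step.

Initialize: result = 0
Initialize: hits = 0
Initialize: nums = [9, 9, 6, 7, 10]
Initialize: arr = [6, 7, 8, 8, 10]
Entering loop: for x, v in zip(nums, arr):

After execution: result = 5
5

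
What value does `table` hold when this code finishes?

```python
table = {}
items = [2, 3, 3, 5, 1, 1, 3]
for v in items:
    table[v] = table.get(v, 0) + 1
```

Let's trace through this code step by step.

Initialize: table = {}
Initialize: items = [2, 3, 3, 5, 1, 1, 3]
Entering loop: for v in items:

After execution: table = {2: 1, 3: 3, 5: 1, 1: 2}
{2: 1, 3: 3, 5: 1, 1: 2}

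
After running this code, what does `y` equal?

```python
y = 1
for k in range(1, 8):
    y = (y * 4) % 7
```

Let's trace through this code step by step.

Initialize: y = 1
Entering loop: for k in range(1, 8):

After execution: y = 4
4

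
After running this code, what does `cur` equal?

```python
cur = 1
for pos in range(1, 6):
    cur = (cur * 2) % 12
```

Let's trace through this code step by step.

Initialize: cur = 1
Entering loop: for pos in range(1, 6):

After execution: cur = 8
8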